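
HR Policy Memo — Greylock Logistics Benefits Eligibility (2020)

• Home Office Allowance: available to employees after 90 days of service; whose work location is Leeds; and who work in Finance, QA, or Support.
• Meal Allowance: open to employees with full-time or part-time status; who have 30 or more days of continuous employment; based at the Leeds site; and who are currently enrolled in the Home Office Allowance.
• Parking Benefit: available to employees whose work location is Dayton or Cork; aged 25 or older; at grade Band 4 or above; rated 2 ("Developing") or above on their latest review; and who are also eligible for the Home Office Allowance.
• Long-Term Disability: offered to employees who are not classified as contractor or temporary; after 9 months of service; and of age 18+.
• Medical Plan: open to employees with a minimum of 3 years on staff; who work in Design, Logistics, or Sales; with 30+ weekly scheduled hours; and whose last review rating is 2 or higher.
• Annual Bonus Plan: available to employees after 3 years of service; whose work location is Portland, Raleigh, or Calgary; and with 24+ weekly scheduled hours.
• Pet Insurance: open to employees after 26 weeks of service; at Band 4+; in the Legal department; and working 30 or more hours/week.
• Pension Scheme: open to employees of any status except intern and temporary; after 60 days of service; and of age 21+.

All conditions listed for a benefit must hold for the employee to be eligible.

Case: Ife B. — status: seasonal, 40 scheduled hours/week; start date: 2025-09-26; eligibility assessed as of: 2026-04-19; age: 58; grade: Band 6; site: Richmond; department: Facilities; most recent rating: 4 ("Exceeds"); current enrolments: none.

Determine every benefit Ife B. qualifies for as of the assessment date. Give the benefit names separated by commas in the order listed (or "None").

Service from 2025-09-26 to 2026-04-19: 205 days.
Home Office Allowance — service 205 days ≥ 90 days ✓; site Richmond ✗ (not Leeds) → not eligible.
Meal Allowance — status seasonal ✗ (requires full-time or part-time) → not eligible.
Parking Benefit — site Richmond ✗ (not Dayton or Cork) → not eligible.
Long-Term Disability — status seasonal ✓ (not excluded); service 205 days < 9 months (≈270 days) ✗ → not eligible.
Medical Plan — service 205 days < 3 years (≈1095 days) ✗ → not eligible.
Annual Bonus Plan — service 205 days < 3 years (≈1095 days) ✗ → not eligible.
Pet Insurance — service 205 days ≥ 26 weeks (≈182 days) ✓; grade Band 6 ≥ Band 4 ✓; dept Facilities ✗ → not eligible.
Pension Scheme — status seasonal ✓ (not excluded); service 205 days ≥ 60 days ✓; age 58 ≥ 21 ✓ → eligible.

Pension Scheme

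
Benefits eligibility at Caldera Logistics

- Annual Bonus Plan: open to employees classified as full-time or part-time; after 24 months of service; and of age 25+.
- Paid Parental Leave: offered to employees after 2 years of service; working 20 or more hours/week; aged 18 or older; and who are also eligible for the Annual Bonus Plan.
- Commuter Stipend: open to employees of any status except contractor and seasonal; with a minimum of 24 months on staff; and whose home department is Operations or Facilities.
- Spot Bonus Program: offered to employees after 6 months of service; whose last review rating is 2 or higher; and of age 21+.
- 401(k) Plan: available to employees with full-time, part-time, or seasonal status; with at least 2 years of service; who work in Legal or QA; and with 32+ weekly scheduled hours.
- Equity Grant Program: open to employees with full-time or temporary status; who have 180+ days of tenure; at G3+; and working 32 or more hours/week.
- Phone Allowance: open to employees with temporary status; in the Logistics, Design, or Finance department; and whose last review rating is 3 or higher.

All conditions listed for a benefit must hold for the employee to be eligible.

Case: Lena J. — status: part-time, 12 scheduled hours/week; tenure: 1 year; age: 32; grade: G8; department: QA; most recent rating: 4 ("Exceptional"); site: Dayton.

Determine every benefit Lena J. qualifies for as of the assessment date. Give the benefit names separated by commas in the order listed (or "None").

Spot Bonus Program

Annual Bonus Plan — status part-time ✓; service 1 year < 24 months (≈720 days) ✗ → not eligible.
Paid Parental Leave — service 1 year < 2 years ✗ → not eligible.
Commuter Stipend — status part-time ✓ (not excluded); service 1 year < 24 months (≈720 days) ✗ → not eligible.
Spot Bonus Program — service 1 year ≥ 6 months (≈180 days) ✓; rating 4 ≥ 2 ✓; age 32 ≥ 21 ✓ → eligible.
401(k) Plan — status part-time ✓; service 1 year < 2 years ✗ → not eligible.
Equity Grant Program — status part-time ✗ (requires full-time or temporary) → not eligible.
Phone Allowance — status part-time ✗ (requires temporary) → not eligible.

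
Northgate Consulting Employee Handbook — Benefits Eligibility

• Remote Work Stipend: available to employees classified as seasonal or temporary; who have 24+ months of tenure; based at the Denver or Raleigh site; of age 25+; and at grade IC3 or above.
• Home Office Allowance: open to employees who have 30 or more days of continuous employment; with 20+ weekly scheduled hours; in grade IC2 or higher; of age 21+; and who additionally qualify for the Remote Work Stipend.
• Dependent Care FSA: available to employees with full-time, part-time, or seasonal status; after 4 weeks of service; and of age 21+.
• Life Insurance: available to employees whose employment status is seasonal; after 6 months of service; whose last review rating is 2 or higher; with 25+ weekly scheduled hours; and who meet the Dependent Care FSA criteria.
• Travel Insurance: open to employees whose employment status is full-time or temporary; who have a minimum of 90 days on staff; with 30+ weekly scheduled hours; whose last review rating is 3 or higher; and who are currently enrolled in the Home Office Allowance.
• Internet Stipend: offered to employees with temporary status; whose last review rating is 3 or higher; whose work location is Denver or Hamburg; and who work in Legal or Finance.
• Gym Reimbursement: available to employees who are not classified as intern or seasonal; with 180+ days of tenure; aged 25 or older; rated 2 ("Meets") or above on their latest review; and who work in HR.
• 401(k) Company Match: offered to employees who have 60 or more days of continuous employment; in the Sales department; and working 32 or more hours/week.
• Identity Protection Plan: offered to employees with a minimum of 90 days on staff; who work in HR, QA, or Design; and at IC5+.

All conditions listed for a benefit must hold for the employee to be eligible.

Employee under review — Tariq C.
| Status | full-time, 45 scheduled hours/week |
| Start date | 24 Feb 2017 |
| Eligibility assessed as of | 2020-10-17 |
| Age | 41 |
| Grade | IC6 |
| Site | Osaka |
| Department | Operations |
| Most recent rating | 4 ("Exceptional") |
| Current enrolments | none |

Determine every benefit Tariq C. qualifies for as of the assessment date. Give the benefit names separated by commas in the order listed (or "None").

Service from 24 Feb 2017 to 2020-10-17: 1331 days.
Remote Work Stipend — status full-time ✗ (requires seasonal or temporary) → not eligible.
Home Office Allowance — service 1331 days ≥ 30 days ✓; 45 hrs/wk ≥ 20 ✓; grade IC6 ≥ IC2 ✓; age 41 ≥ 21 ✓; not eligible for Remote Work Stipend ✗ → not eligible.
Dependent Care FSA — status full-time ✓; service 1331 days ≥ 4 weeks (≈28 days) ✓; age 41 ≥ 21 ✓ → eligible.
Life Insurance — status full-time ✗ (requires seasonal) → not eligible.
Travel Insurance — status full-time ✓; service 1331 days ≥ 90 days ✓; 45 hrs/wk ≥ 30 ✓; rating 4 ≥ 3 ✓; not enrolled in Home Office Allowance ✗ → not eligible.
Internet Stipend — status full-time ✗ (requires temporary) → not eligible.
Gym Reimbursement — status full-time ✓ (not excluded); service 1331 days ≥ 180 days ✓; age 41 ≥ 25 ✓; rating 4 ≥ 2 ✓; dept Operations ✗ → not eligible.
401(k) Company Match — service 1331 days ≥ 60 days ✓; dept Operations ✗ → not eligible.
Identity Protection Plan — service 1331 days ≥ 90 days ✓; dept Operations ✗ → not eligible.

Dependent Care FSA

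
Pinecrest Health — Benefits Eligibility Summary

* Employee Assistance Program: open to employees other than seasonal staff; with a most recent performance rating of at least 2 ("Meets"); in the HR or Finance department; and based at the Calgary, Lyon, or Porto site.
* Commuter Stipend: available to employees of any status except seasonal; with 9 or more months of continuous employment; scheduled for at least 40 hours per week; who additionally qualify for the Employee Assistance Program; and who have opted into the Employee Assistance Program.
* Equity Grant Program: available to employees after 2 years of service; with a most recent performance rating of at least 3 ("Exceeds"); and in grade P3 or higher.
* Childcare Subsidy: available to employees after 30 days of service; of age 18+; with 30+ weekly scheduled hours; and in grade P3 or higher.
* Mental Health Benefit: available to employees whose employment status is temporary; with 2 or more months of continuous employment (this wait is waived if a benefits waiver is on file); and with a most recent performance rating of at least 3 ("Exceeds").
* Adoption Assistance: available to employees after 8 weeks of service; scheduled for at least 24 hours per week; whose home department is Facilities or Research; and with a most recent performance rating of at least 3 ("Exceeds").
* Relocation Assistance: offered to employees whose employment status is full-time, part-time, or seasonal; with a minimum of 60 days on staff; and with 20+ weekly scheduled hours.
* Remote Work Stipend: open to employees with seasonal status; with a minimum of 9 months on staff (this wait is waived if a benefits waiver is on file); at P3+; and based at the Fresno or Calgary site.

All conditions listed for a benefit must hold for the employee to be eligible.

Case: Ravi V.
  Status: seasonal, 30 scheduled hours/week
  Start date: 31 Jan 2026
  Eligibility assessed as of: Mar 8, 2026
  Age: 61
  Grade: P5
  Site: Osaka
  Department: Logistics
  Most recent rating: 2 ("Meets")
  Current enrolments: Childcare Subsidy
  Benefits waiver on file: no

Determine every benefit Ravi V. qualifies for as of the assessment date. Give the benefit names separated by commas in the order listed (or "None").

Service from 31 Jan 2026 to Mar 8, 2026: 36 days.
Employee Assistance Program — status seasonal ✗ (excluded) → not eligible.
Commuter Stipend — status seasonal ✗ (excluded) → not eligible.
Equity Grant Program — service 36 days < 2 years (≈730 days) ✗ → not eligible.
Childcare Subsidy — service 36 days ≥ 30 days ✓; age 61 ≥ 18 ✓; 30 hrs/wk ≥ 30 ✓; grade P5 ≥ P3 ✓ → eligible.
Mental Health Benefit — status seasonal ✗ (requires temporary) → not eligible.
Adoption Assistance — service 36 days < 8 weeks (≈56 days) ✗ → not eligible.
Relocation Assistance — status seasonal ✓; service 36 days < 60 days ✗ → not eligible.
Remote Work Stipend — status seasonal ✓; no waiver, service 36 days < 9 months (≈270 days) ✗ → not eligible.

Childcare Subsidy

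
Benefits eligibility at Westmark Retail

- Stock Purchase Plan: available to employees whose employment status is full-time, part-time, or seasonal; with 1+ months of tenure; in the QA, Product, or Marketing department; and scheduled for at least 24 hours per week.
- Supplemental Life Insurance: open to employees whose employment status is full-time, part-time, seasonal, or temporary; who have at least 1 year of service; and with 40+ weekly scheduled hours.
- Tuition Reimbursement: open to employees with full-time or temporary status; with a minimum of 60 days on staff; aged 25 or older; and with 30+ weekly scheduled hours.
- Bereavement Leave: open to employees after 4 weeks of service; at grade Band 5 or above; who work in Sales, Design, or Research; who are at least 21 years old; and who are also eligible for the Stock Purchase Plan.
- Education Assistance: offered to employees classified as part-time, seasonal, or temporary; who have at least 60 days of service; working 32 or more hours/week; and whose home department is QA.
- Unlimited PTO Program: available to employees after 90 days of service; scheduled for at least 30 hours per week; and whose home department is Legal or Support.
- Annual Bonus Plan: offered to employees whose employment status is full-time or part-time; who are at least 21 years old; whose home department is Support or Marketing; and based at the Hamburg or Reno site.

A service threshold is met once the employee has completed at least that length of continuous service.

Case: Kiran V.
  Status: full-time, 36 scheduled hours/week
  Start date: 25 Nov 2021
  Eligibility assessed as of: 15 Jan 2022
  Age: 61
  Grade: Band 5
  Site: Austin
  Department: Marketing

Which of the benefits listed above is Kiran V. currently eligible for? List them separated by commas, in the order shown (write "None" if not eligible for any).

Service from 25 Nov 2021 to 15 Jan 2022: 51 days.
Stock Purchase Plan — status full-time ✓; service 51 days ≥ 1 month (≈30 days) ✓; dept Marketing ✓; 36 hrs/wk ≥ 24 ✓ → eligible.
Supplemental Life Insurance — status full-time ✓; service 51 days < 1 year (≈365 days) ✗ → not eligible.
Tuition Reimbursement — status full-time ✓; service 51 days < 60 days ✗ → not eligible.
Bereavement Leave — service 51 days ≥ 4 weeks (≈28 days) ✓; grade Band 5 ≥ Band 5 ✓; dept Marketing ✗ → not eligible.
Education Assistance — status full-time ✗ (requires part-time, seasonal, or temporary) → not eligible.
Unlimited PTO Program — service 51 days < 90 days ✗ → not eligible.
Annual Bonus Plan — status full-time ✓; age 61 ≥ 21 ✓; dept Marketing ✓; site Austin ✗ (not Hamburg or Reno) → not eligible.

Stock Purchase Plan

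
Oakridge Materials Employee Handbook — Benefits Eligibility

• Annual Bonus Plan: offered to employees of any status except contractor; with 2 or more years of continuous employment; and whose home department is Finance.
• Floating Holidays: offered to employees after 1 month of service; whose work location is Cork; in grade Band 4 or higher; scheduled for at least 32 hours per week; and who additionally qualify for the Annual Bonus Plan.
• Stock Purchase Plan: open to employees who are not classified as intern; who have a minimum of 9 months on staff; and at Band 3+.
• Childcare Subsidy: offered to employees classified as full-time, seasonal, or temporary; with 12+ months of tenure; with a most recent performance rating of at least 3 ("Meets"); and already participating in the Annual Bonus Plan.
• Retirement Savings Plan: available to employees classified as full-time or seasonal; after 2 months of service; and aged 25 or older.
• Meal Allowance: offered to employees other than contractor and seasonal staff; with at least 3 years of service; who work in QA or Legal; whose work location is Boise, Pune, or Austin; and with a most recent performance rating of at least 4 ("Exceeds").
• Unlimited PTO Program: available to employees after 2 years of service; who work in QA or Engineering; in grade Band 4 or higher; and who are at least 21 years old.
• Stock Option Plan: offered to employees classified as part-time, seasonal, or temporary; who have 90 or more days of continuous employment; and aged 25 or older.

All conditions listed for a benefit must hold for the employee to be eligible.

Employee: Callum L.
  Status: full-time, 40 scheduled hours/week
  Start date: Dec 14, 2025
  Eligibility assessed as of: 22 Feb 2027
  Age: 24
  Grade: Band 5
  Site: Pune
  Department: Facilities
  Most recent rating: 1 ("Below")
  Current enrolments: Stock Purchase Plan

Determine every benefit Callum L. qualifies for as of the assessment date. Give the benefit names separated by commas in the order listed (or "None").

Service from Dec 14, 2025 to 22 Feb 2027: 435 days.
Annual Bonus Plan — status full-time ✓ (not excluded); service 435 days < 2 years (≈730 days) ✗ → not eligible.
Floating Holidays — service 435 days ≥ 1 month (≈30 days) ✓; site Pune ✗ (not Cork) → not eligible.
Stock Purchase Plan — status full-time ✓ (not excluded); service 435 days ≥ 9 months (≈270 days) ✓; grade Band 5 ≥ Band 3 ✓ → eligible.
Childcare Subsidy — status full-time ✓; service 435 days ≥ 12 months (≈360 days) ✓; rating 1 < 3 ✗ → not eligible.
Retirement Savings Plan — status full-time ✓; service 435 days ≥ 2 months (≈60 days) ✓; age 24 < 25 ✗ → not eligible.
Meal Allowance — status full-time ✓ (not excluded); service 435 days < 3 years (≈1095 days) ✗ → not eligible.
Unlimited PTO Program — service 435 days < 2 years (≈730 days) ✗ → not eligible.
Stock Option Plan — status full-time ✗ (requires part-time, seasonal, or temporary) → not eligible.

Stock Purchase Plan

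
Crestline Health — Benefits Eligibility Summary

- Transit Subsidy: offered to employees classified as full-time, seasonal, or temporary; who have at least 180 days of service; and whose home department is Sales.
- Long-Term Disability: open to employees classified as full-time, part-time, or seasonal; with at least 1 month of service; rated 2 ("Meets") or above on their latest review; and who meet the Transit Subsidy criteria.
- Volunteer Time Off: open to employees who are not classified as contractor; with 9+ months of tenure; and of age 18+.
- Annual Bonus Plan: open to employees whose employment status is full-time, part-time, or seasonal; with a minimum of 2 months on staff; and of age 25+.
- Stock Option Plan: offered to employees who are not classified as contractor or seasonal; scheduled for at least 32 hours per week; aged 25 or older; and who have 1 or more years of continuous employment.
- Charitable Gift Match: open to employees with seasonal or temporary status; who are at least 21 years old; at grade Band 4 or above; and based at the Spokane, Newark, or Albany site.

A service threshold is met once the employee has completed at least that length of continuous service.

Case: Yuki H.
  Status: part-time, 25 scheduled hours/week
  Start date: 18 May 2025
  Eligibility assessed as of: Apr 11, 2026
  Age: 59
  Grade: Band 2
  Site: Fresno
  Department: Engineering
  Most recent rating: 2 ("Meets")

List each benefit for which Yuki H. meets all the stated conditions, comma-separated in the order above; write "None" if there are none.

Service from 18 May 2025 to Apr 11, 2026: 328 days.
Transit Subsidy — status part-time ✗ (requires full-time, seasonal, or temporary) → not eligible.
Long-Term Disability — status part-time ✓; service 328 days ≥ 1 month (≈30 days) ✓; rating 2 ≥ 2 ✓; not eligible for Transit Subsidy ✗ → not eligible.
Volunteer Time Off — status part-time ✓ (not excluded); service 328 days ≥ 9 months (≈270 days) ✓; age 59 ≥ 18 ✓ → eligible.
Annual Bonus Plan — status part-time ✓; service 328 days ≥ 2 months (≈60 days) ✓; age 59 ≥ 25 ✓ → eligible.
Stock Option Plan — status part-time ✓ (not excluded); 25 hrs/wk < 32 ✗ → not eligible.
Charitable Gift Match — status part-time ✗ (requires seasonal or temporary) → not eligible.

Volunteer Time Off, Annual Bonus Plan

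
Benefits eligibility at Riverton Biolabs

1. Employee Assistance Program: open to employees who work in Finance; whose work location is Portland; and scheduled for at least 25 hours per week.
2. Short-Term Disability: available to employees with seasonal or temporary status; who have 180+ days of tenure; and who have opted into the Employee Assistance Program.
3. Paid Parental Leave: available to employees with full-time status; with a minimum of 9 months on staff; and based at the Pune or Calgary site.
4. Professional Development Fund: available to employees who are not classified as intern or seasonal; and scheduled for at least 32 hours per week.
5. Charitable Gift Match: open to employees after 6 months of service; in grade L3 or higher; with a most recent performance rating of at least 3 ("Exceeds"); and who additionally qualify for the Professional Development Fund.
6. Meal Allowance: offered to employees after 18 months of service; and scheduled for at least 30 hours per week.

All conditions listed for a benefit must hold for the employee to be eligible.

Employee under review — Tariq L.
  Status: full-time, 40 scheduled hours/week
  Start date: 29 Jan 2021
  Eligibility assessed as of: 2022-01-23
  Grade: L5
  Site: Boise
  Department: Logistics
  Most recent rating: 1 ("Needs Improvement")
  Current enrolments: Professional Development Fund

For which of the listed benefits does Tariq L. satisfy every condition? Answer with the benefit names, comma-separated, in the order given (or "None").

Professional Development Fund

Service from 29 Jan 2021 to 2022-01-23: 359 days.
Employee Assistance Program — dept Logistics ✗ → not eligible.
Short-Term Disability — status full-time ✗ (requires seasonal or temporary) → not eligible.
Paid Parental Leave — status full-time ✓; service 359 days ≥ 9 months (≈270 days) ✓; site Boise ✗ (not Pune or Calgary) → not eligible.
Professional Development Fund — status full-time ✓ (not excluded); 40 hrs/wk ≥ 32 ✓ → eligible.
Charitable Gift Match — service 359 days ≥ 6 months (≈180 days) ✓; grade L5 ≥ L3 ✓; rating 1 < 3 ✗ → not eligible.
Meal Allowance — service 359 days < 18 months (≈540 days) ✗ → not eligible.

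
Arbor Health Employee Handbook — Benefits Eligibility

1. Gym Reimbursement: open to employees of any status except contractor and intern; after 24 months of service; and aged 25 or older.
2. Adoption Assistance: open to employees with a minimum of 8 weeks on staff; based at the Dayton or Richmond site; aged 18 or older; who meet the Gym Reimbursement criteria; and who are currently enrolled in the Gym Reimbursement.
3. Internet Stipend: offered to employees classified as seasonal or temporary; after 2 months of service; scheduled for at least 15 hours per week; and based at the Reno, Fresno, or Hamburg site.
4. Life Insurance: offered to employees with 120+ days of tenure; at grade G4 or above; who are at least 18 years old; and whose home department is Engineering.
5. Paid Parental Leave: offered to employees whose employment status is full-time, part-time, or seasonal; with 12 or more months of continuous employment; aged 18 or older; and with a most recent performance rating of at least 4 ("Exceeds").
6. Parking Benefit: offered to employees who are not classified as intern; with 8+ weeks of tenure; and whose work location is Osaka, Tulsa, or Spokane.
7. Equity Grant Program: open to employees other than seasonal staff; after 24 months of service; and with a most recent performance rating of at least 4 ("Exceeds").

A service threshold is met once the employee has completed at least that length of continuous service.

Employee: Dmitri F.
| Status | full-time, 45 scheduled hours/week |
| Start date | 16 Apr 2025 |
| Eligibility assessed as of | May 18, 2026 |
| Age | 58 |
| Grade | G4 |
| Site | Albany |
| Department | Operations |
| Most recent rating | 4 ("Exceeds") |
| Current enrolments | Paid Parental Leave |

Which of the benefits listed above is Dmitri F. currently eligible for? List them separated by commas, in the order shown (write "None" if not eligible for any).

Service from 16 Apr 2025 to May 18, 2026: 397 days.
Gym Reimbursement — status full-time ✓ (not excluded); service 397 days < 24 months (≈720 days) ✗ → not eligible.
Adoption Assistance — service 397 days ≥ 8 weeks (≈56 days) ✓; site Albany ✗ (not Dayton or Richmond) → not eligible.
Internet Stipend — status full-time ✗ (requires seasonal or temporary) → not eligible.
Life Insurance — service 397 days ≥ 120 days ✓; grade G4 ≥ G4 ✓; age 58 ≥ 18 ✓; dept Operations ✗ → not eligible.
Paid Parental Leave — status full-time ✓; service 397 days ≥ 12 months (≈360 days) ✓; age 58 ≥ 18 ✓; rating 4 ≥ 4 ✓ → eligible.
Parking Benefit — status full-time ✓ (not excluded); service 397 days ≥ 8 weeks (≈56 days) ✓; site Albany ✗ (not Osaka, Tulsa, or Spokane) → not eligible.
Equity Grant Program — status full-time ✓ (not excluded); service 397 days < 24 months (≈720 days) ✗ → not eligible.

Paid Parental Leave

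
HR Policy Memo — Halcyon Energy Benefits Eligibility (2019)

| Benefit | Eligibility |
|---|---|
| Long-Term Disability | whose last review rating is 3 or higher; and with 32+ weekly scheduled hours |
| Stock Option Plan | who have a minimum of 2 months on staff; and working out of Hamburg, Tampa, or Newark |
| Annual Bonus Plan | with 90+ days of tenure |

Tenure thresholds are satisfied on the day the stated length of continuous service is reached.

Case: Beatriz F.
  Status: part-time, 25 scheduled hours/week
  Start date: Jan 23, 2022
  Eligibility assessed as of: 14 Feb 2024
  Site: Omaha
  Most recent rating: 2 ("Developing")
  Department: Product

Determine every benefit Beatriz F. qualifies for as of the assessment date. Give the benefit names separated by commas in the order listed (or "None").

Service from Jan 23, 2022 to 14 Feb 2024: 752 days.
Long-Term Disability — rating 2 < 3 ✗ → not eligible.
Stock Option Plan — service 752 days ≥ 2 months (≈60 days) ✓; site Omaha ✗ (not Hamburg, Tampa, or Newark) → not eligible.
Annual Bonus Plan — service 752 days ≥ 90 days ✓ → eligible.

Annual Bonus Plan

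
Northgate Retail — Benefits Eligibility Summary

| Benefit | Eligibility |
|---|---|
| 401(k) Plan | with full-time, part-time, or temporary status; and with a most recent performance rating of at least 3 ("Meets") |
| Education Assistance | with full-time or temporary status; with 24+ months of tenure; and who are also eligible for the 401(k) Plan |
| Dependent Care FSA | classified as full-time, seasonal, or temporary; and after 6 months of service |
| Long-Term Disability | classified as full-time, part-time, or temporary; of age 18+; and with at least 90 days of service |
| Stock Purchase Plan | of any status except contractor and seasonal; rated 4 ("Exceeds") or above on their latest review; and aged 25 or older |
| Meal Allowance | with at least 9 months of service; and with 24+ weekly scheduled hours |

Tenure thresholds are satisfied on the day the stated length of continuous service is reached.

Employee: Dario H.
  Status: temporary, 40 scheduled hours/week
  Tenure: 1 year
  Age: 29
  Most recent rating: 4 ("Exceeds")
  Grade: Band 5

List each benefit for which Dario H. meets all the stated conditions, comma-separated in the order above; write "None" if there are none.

401(k) Plan, Dependent Care FSA, Long-Term Disability, Stock Purchase Plan, Meal Allowance

401(k) Plan — status temporary ✓; rating 4 ≥ 3 ✓ → eligible.
Education Assistance — status temporary ✓; service 1 year < 24 months (≈720 days) ✗ → not eligible.
Dependent Care FSA — status temporary ✓; service 1 year ≥ 6 months (≈180 days) ✓ → eligible.
Long-Term Disability — status temporary ✓; age 29 ≥ 18 ✓; service 1 year ≥ 90 days ✓ → eligible.
Stock Purchase Plan — status temporary ✓ (not excluded); rating 4 ≥ 4 ✓; age 29 ≥ 25 ✓ → eligible.
Meal Allowance — service 1 year ≥ 9 months (≈270 days) ✓; 40 hrs/wk ≥ 24 ✓ → eligible.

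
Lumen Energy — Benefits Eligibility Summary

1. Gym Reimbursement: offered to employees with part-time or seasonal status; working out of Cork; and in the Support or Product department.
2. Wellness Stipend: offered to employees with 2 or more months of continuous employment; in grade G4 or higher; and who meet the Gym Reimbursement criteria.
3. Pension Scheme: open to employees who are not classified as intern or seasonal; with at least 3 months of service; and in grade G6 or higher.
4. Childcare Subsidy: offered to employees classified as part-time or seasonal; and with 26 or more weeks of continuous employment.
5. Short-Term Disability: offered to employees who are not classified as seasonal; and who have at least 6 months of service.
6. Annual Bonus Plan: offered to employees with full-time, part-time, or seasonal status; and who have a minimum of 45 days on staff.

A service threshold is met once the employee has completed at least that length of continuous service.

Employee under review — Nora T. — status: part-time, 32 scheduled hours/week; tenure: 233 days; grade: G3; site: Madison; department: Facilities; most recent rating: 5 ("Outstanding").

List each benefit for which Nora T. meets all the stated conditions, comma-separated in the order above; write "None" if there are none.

Childcare Subsidy, Short-Term Disability, Annual Bonus Plan

Gym Reimbursement — status part-time ✓; site Madison ✗ (not Cork) → not eligible.
Wellness Stipend — service 233 days ≥ 2 months (≈60 days) ✓; grade G3 < G4 ✗ → not eligible.
Pension Scheme — status part-time ✓ (not excluded); service 233 days ≥ 3 months (≈90 days) ✓; grade G3 < G6 ✗ → not eligible.
Childcare Subsidy — status part-time ✓; service 233 days ≥ 26 weeks (≈182 days) ✓ → eligible.
Short-Term Disability — status part-time ✓ (not excluded); service 233 days ≥ 6 months (≈180 days) ✓ → eligible.
Annual Bonus Plan — status part-time ✓; service 233 days ≥ 45 days ✓ → eligible.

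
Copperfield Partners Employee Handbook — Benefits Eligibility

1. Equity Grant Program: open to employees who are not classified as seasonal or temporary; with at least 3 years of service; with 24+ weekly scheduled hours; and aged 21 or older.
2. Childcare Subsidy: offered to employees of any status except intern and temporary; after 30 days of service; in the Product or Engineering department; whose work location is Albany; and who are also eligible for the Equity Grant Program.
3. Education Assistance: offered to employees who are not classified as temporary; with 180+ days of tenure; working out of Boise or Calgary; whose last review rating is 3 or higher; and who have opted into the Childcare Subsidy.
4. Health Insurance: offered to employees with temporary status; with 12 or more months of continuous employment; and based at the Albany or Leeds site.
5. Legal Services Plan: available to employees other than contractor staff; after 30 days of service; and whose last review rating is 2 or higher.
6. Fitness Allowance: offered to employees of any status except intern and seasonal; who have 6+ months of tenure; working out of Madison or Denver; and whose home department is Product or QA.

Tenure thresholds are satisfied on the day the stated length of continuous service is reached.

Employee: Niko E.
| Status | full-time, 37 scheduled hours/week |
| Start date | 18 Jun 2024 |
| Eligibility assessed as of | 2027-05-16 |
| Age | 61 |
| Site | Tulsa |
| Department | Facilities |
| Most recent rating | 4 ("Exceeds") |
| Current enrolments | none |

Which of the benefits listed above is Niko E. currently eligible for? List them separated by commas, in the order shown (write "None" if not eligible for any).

Legal Services Plan

Service from 18 Jun 2024 to 2027-05-16: 1062 days.
Equity Grant Program — status full-time ✓ (not excluded); service 1062 days < 3 years (≈1095 days) ✗ → not eligible.
Childcare Subsidy — status full-time ✓ (not excluded); service 1062 days ≥ 30 days ✓; dept Facilities ✗ → not eligible.
Education Assistance — status full-time ✓ (not excluded); service 1062 days ≥ 180 days ✓; site Tulsa ✗ (not Boise or Calgary) → not eligible.
Health Insurance — status full-time ✗ (requires temporary) → not eligible.
Legal Services Plan — status full-time ✓ (not excluded); service 1062 days ≥ 30 days ✓; rating 4 ≥ 2 ✓ → eligible.
Fitness Allowance — status full-time ✓ (not excluded); service 1062 days ≥ 6 months (≈180 days) ✓; site Tulsa ✗ (not Madison or Denver) → not eligible.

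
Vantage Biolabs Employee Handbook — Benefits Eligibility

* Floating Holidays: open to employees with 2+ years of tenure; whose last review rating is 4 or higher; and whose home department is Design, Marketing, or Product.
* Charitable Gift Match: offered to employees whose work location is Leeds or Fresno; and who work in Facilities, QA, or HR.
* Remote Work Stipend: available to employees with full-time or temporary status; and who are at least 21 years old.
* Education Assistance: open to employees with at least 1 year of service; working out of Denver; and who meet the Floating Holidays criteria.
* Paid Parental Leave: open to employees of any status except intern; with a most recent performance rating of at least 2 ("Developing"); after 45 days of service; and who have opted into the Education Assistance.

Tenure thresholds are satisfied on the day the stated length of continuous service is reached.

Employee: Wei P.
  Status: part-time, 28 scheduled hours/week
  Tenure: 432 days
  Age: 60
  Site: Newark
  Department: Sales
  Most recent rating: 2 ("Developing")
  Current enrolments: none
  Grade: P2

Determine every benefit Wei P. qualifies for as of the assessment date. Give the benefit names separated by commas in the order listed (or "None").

None

Floating Holidays — service 432 days < 2 years (≈730 days) ✗ → not eligible.
Charitable Gift Match — site Newark ✗ (not Leeds or Fresno) → not eligible.
Remote Work Stipend — status part-time ✗ (requires full-time or temporary) → not eligible.
Education Assistance — service 432 days ≥ 1 year (≈365 days) ✓; site Newark ✗ (not Denver) → not eligible.
Paid Parental Leave — status part-time ✓ (not excluded); rating 2 ≥ 2 ✓; service 432 days ≥ 45 days ✓; not enrolled in Education Assistance ✗ → not eligible.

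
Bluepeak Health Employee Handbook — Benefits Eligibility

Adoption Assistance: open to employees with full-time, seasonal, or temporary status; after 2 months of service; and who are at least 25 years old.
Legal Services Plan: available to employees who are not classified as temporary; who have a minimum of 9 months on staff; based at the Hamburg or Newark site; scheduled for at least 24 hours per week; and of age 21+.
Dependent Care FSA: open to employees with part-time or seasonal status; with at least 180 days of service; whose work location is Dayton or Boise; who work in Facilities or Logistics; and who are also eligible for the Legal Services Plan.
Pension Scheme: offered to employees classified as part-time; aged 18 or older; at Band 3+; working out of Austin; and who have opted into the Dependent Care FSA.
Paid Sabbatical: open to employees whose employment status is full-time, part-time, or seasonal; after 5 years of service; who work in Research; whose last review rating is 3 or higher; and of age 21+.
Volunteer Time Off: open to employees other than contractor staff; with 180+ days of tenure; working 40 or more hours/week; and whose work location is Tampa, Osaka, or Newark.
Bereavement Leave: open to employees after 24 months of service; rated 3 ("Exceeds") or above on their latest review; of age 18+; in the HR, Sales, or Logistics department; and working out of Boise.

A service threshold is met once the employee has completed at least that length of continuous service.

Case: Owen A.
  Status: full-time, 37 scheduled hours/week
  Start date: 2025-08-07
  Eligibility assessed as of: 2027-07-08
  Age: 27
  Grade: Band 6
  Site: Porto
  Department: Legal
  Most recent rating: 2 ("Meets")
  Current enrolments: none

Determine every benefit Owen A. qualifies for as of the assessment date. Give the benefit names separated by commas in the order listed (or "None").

Adoption Assistance

Service from 2025-08-07 to 2027-07-08: 700 days.
Adoption Assistance — status full-time ✓; service 700 days ≥ 2 months (≈60 days) ✓; age 27 ≥ 25 ✓ → eligible.
Legal Services Plan — status full-time ✓ (not excluded); service 700 days ≥ 9 months (≈270 days) ✓; site Porto ✗ (not Hamburg or Newark) → not eligible.
Dependent Care FSA — status full-time ✗ (requires part-time or seasonal) → not eligible.
Pension Scheme — status full-time ✗ (requires part-time) → not eligible.
Paid Sabbatical — status full-time ✓; service 700 days < 5 years (≈1825 days) ✗ → not eligible.
Volunteer Time Off — status full-time ✓ (not excluded); service 700 days ≥ 180 days ✓; 37 hrs/wk < 40 ✗ → not eligible.
Bereavement Leave — service 700 days < 24 months (≈720 days) ✗ → not eligible.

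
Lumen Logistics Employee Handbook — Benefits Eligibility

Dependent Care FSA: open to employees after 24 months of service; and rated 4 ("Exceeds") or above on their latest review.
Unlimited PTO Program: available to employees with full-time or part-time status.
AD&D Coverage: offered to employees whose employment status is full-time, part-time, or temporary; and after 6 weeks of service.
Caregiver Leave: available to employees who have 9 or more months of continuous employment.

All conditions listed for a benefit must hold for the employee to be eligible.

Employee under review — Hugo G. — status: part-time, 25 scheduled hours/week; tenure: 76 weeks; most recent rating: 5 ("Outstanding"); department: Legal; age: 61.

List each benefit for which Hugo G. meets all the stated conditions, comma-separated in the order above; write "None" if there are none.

Unlimited PTO Program, AD&D Coverage, Caregiver Leave

Dependent Care FSA — service 76 weeks < 24 months (≈720 days) ✗ → not eligible.
Unlimited PTO Program — status part-time ✓ → eligible.
AD&D Coverage — status part-time ✓; service 76 weeks ≥ 6 weeks ✓ → eligible.
Caregiver Leave — service 76 weeks ≥ 9 months (≈270 days) ✓ → eligible.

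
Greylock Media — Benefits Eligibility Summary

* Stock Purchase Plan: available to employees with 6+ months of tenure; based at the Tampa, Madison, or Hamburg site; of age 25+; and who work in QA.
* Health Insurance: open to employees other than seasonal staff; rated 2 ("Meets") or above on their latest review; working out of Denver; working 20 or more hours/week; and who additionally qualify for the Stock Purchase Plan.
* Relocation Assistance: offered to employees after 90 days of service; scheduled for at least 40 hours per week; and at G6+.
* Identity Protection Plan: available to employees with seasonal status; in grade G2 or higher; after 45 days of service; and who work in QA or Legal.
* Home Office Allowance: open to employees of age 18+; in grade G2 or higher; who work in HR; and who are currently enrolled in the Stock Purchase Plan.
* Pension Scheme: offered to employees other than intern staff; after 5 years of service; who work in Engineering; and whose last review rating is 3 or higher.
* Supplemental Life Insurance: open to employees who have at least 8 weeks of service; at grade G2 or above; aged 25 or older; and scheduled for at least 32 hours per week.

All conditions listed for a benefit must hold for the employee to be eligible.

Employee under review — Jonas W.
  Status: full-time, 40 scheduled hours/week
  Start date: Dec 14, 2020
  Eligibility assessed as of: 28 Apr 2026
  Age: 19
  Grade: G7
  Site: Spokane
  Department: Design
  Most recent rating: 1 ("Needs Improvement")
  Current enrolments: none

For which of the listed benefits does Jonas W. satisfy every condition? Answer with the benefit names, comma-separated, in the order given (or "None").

Service from Dec 14, 2020 to 28 Apr 2026: 1961 days.
Stock Purchase Plan — service 1961 days ≥ 6 months (≈180 days) ✓; site Spokane ✗ (not Tampa, Madison, or Hamburg) → not eligible.
Health Insurance — status full-time ✓ (not excluded); rating 1 < 2 ✗ → not eligible.
Relocation Assistance — service 1961 days ≥ 90 days ✓; 40 hrs/wk ≥ 40 ✓; grade G7 ≥ G6 ✓ → eligible.
Identity Protection Plan — status full-time ✗ (requires seasonal) → not eligible.
Home Office Allowance — age 19 ≥ 18 ✓; grade G7 ≥ G2 ✓; dept Design ✗ → not eligible.
Pension Scheme — status full-time ✓ (not excluded); service 1961 days ≥ 5 years (≈1825 days) ✓; dept Design ✗ → not eligible.
Supplemental Life Insurance — service 1961 days ≥ 8 weeks (≈56 days) ✓; grade G7 ≥ G2 ✓; age 19 < 25 ✗ → not eligible.

Relocation Assistance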